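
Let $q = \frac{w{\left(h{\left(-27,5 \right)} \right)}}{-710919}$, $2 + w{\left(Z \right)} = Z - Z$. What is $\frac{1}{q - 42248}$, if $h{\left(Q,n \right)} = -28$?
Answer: $- \frac{710919}{30034905910} \approx -2.367 \cdot 10^{-5}$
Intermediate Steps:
$w{\left(Z \right)} = -2$ ($w{\left(Z \right)} = -2 + \left(Z - Z\right) = -2 + 0 = -2$)
$q = \frac{2}{710919}$ ($q = - \frac{2}{-710919} = \left(-2\right) \left(- \frac{1}{710919}\right) = \frac{2}{710919} \approx 2.8133 \cdot 10^{-6}$)
$\frac{1}{q - 42248} = \frac{1}{\frac{2}{710919} - 42248} = \frac{1}{- \frac{30034905910}{710919}} = - \frac{710919}{30034905910}$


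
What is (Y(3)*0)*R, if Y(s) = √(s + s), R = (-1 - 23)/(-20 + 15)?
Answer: 0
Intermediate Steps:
R = 24/5 (R = -24/(-5) = -24*(-⅕) = 24/5 ≈ 4.8000)
Y(s) = √2*√s (Y(s) = √(2*s) = √2*√s)
(Y(3)*0)*R = ((√2*√3)*0)*(24/5) = (√6*0)*(24/5) = 0*(24/5) = 0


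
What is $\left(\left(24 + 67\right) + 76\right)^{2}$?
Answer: $27889$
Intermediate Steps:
$\left(\left(24 + 67\right) + 76\right)^{2} = \left(91 + 76\right)^{2} = 167^{2} = 27889$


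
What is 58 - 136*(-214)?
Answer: 29162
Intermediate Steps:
58 - 136*(-214) = 58 + 29104 = 29162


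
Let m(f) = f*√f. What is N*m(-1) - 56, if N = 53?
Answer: -56 - 53*I ≈ -56.0 - 53.0*I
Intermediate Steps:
m(f) = f^(3/2)
N*m(-1) - 56 = 53*(-1)^(3/2) - 56 = 53*(-I) - 56 = -53*I - 56 = -56 - 53*I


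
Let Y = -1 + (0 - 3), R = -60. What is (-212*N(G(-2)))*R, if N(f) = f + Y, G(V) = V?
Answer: -76320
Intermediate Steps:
Y = -4 (Y = -1 - 3 = -4)
N(f) = -4 + f (N(f) = f - 4 = -4 + f)
(-212*N(G(-2)))*R = -212*(-4 - 2)*(-60) = -212*(-6)*(-60) = 1272*(-60) = -76320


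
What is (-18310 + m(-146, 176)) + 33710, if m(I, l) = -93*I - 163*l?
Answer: 290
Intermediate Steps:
m(I, l) = -163*l - 93*I
(-18310 + m(-146, 176)) + 33710 = (-18310 + (-163*176 - 93*(-146))) + 33710 = (-18310 + (-28688 + 13578)) + 33710 = (-18310 - 15110) + 33710 = -33420 + 33710 = 290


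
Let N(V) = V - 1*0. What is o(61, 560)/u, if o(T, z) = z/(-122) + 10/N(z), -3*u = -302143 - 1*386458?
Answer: -46857/2352261016 ≈ -1.9920e-5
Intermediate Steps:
N(V) = V (N(V) = V + 0 = V)
u = 688601/3 (u = -(-302143 - 1*386458)/3 = -(-302143 - 386458)/3 = -1/3*(-688601) = 688601/3 ≈ 2.2953e+5)
o(T, z) = 10/z - z/122 (o(T, z) = z/(-122) + 10/z = z*(-1/122) + 10/z = -z/122 + 10/z = 10/z - z/122)
o(61, 560)/u = (10/560 - 1/122*560)/(688601/3) = (10*(1/560) - 280/61)*(3/688601) = (1/56 - 280/61)*(3/688601) = -15619/3416*3/688601 = -46857/2352261016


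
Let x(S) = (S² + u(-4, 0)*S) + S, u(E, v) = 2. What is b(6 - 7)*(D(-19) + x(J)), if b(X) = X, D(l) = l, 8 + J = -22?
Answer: -791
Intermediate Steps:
J = -30 (J = -8 - 22 = -30)
x(S) = S² + 3*S (x(S) = (S² + 2*S) + S = S² + 3*S)
b(6 - 7)*(D(-19) + x(J)) = (6 - 7)*(-19 - 30*(3 - 30)) = -(-19 - 30*(-27)) = -(-19 + 810) = -1*791 = -791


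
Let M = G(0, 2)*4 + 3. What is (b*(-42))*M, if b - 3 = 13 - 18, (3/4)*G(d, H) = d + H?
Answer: 1148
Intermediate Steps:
G(d, H) = 4*H/3 + 4*d/3 (G(d, H) = 4*(d + H)/3 = 4*(H + d)/3 = 4*H/3 + 4*d/3)
b = -2 (b = 3 + (13 - 18) = 3 - 5 = -2)
M = 41/3 (M = ((4/3)*2 + (4/3)*0)*4 + 3 = (8/3 + 0)*4 + 3 = (8/3)*4 + 3 = 32/3 + 3 = 41/3 ≈ 13.667)
(b*(-42))*M = -2*(-42)*(41/3) = 84*(41/3) = 1148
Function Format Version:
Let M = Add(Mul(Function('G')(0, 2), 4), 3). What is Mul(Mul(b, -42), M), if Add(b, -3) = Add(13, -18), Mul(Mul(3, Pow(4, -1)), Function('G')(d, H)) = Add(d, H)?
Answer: 1148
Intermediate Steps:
Function('G')(d, H) = Add(Mul(Rational(4, 3), H), Mul(Rational(4, 3), d)) (Function('G')(d, H) = Mul(Rational(4, 3), Add(d, H)) = Mul(Rational(4, 3), Add(H, d)) = Add(Mul(Rational(4, 3), H), Mul(Rational(4, 3), d)))
b = -2 (b = Add(3, Add(13, -18)) = Add(3, -5) = -2)
M = Rational(41, 3) (M = Add(Mul(Add(Mul(Rational(4, 3), 2), Mul(Rational(4, 3), 0)), 4), 3) = Add(Mul(Add(Rational(8, 3), 0), 4), 3) = Add(Mul(Rational(8, 3), 4), 3) = Add(Rational(32, 3), 3) = Rational(41, 3) ≈ 13.667)
Mul(Mul(b, -42), M) = Mul(Mul(-2, -42), Rational(41, 3)) = Mul(84, Rational(41, 3)) = 1148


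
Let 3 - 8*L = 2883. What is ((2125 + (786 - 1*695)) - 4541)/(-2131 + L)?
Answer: 2325/2491 ≈ 0.93336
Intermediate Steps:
L = -360 (L = 3/8 - ⅛*2883 = 3/8 - 2883/8 = -360)
((2125 + (786 - 1*695)) - 4541)/(-2131 + L) = ((2125 + (786 - 1*695)) - 4541)/(-2131 - 360) = ((2125 + (786 - 695)) - 4541)/(-2491) = ((2125 + 91) - 4541)*(-1/2491) = (2216 - 4541)*(-1/2491) = -2325*(-1/2491) = 2325/2491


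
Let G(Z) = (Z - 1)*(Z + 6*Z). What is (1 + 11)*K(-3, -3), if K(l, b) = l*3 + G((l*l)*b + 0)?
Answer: 63396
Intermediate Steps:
G(Z) = 7*Z*(-1 + Z) (G(Z) = (-1 + Z)*(7*Z) = 7*Z*(-1 + Z))
K(l, b) = 3*l + 7*b*l**2*(-1 + b*l**2) (K(l, b) = l*3 + 7*((l*l)*b + 0)*(-1 + ((l*l)*b + 0)) = 3*l + 7*(l**2*b + 0)*(-1 + (l**2*b + 0)) = 3*l + 7*(b*l**2 + 0)*(-1 + (b*l**2 + 0)) = 3*l + 7*(b*l**2)*(-1 + b*l**2) = 3*l + 7*b*l**2*(-1 + b*l**2))
(1 + 11)*K(-3, -3) = (1 + 11)*(-3*(3 + 7*(-3)*(-3)*(-1 - 3*(-3)**2))) = 12*(-3*(3 + 7*(-3)*(-3)*(-1 - 3*9))) = 12*(-3*(3 + 7*(-3)*(-3)*(-1 - 27))) = 12*(-3*(3 + 7*(-3)*(-3)*(-28))) = 12*(-3*(3 - 1764)) = 12*(-3*(-1761)) = 12*5283 = 63396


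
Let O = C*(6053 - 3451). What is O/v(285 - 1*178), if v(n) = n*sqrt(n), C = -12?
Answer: -31224*sqrt(107)/11449 ≈ -28.211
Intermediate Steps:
v(n) = n**(3/2)
O = -31224 (O = -12*(6053 - 3451) = -12*2602 = -31224)
O/v(285 - 1*178) = -31224/(285 - 1*178)**(3/2) = -31224/(285 - 178)**(3/2) = -31224*sqrt(107)/11449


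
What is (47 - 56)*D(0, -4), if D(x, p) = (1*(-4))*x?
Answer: 0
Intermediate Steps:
D(x, p) = -4*x
(47 - 56)*D(0, -4) = (47 - 56)*(-4*0) = -9*0 = 0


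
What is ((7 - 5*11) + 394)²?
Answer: 119716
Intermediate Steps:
((7 - 5*11) + 394)² = ((7 - 55) + 394)² = (-48 + 394)² = 346² = 119716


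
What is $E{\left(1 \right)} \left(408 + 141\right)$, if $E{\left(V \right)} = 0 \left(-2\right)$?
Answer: $0$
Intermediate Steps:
$E{\left(V \right)} = 0$
$E{\left(1 \right)} \left(408 + 141\right) = 0 \left(408 + 141\right) = 0 \cdot 549 = 0$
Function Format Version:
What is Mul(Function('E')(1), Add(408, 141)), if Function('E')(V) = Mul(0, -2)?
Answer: 0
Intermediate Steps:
Function('E')(V) = 0
Mul(Function('E')(1), Add(408, 141)) = Mul(0, Add(408, 141)) = Mul(0, 549) = 0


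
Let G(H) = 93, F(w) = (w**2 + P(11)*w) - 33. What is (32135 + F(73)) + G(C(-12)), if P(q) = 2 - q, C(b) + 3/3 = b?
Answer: 36867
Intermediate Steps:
C(b) = -1 + b
F(w) = -33 + w**2 - 9*w (F(w) = (w**2 + (2 - 1*11)*w) - 33 = (w**2 + (2 - 11)*w) - 33 = (w**2 - 9*w) - 33 = -33 + w**2 - 9*w)
(32135 + F(73)) + G(C(-12)) = (32135 + (-33 + 73**2 - 9*73)) + 93 = (32135 + (-33 + 5329 - 657)) + 93 = (32135 + 4639) + 93 = 36774 + 93 = 36867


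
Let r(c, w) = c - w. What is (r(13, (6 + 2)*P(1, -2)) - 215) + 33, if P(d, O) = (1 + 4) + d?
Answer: -217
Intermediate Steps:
P(d, O) = 5 + d
(r(13, (6 + 2)*P(1, -2)) - 215) + 33 = ((13 - (6 + 2)*(5 + 1)) - 215) + 33 = ((13 - 8*6) - 215) + 33 = ((13 - 1*48) - 215) + 33 = ((13 - 48) - 215) + 33 = (-35 - 215) + 33 = -250 + 33 = -217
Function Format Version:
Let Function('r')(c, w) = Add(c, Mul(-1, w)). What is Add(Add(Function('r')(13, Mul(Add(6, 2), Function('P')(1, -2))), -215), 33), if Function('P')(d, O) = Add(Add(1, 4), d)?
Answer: -217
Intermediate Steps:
Function('P')(d, O) = Add(5, d)
Add(Add(Function('r')(13, Mul(Add(6, 2), Function('P')(1, -2))), -215), 33) = Add(Add(Add(13, Mul(-1, Mul(Add(6, 2), Add(5, 1)))), -215), 33) = Add(Add(Add(13, Mul(-1, Mul(8, 6))), -215), 33) = Add(Add(Add(13, Mul(-1, 48)), -215), 33) = Add(Add(Add(13, -48), -215), 33) = Add(Add(-35, -215), 33) = Add(-250, 33) = -217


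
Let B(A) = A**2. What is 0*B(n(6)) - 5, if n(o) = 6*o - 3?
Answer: -5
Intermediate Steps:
n(o) = -3 + 6*o
0*B(n(6)) - 5 = 0*(-3 + 6*6)**2 - 5 = 0*(-3 + 36)**2 - 5 = 0*33**2 - 5 = 0*1089 - 5 = 0 - 5 = -5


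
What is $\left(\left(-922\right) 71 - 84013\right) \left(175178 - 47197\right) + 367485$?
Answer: $-19129592490$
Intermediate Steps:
$\left(\left(-922\right) 71 - 84013\right) \left(175178 - 47197\right) + 367485 = \left(-65462 - 84013\right) 127981 + 367485 = \left(-149475\right) 127981 + 367485 = -19129959975 + 367485 = -19129592490$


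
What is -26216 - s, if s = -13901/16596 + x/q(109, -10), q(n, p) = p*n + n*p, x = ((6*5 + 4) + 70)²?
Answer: -237066549491/9044820 ≈ -26210.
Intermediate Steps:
x = 10816 (x = ((30 + 4) + 70)² = (34 + 70)² = 104² = 10816)
q(n, p) = 2*n*p (q(n, p) = n*p + n*p = 2*n*p)
s = -52451629/9044820 (s = -13901/16596 + 10816/((2*109*(-10))) = -13901*1/16596 + 10816/(-2180) = -13901/16596 + 10816*(-1/2180) = -13901/16596 - 2704/545 = -52451629/9044820 ≈ -5.7991)
-26216 - s = -26216 - 1*(-52451629/9044820) = -26216 + 52451629/9044820 = -237066549491/9044820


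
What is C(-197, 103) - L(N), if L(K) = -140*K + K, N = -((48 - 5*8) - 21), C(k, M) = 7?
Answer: 1814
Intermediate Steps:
N = 13 (N = -((48 - 40) - 21) = -(8 - 21) = -1*(-13) = 13)
L(K) = -139*K
C(-197, 103) - L(N) = 7 - (-139)*13 = 7 - 1*(-1807) = 7 + 1807 = 1814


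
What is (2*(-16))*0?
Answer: 0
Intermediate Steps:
(2*(-16))*0 = -32*0 = 0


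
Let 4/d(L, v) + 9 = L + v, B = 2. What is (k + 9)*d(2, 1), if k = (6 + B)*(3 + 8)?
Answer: -194/3 ≈ -64.667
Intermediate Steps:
d(L, v) = 4/(-9 + L + v) (d(L, v) = 4/(-9 + (L + v)) = 4/(-9 + L + v))
k = 88 (k = (6 + 2)*(3 + 8) = 8*11 = 88)
(k + 9)*d(2, 1) = (88 + 9)*(4/(-9 + 2 + 1)) = 97*(4/(-6)) = 97*(4*(-⅙)) = 97*(-⅔) = -194/3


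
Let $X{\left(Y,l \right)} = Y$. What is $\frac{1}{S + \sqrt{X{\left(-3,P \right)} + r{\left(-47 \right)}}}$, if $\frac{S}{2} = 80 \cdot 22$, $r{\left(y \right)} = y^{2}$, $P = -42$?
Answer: $\frac{1760}{6194097} - \frac{\sqrt{2206}}{12388194} \approx 0.00028035$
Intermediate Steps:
$S = 3520$ ($S = 2 \cdot 80 \cdot 22 = 2 \cdot 1760 = 3520$)
$\frac{1}{S + \sqrt{X{\left(-3,P \right)} + r{\left(-47 \right)}}} = \frac{1}{3520 + \sqrt{-3 + \left(-47\right)^{2}}} = \frac{1}{3520 + \sqrt{-3 + 2209}} = \frac{1}{3520 + \sqrt{2206}}$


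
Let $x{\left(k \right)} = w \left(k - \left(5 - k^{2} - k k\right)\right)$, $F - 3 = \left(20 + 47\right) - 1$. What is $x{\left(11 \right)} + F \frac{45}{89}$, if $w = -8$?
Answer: $- \frac{173471}{89} \approx -1949.1$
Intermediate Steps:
$F = 69$ ($F = 3 + \left(\left(20 + 47\right) - 1\right) = 3 + \left(67 - 1\right) = 3 + 66 = 69$)
$x{\left(k \right)} = 40 - 16 k^{2} - 8 k$ ($x{\left(k \right)} = - 8 \left(k - \left(5 - k^{2} - k k\right)\right) = - 8 \left(k + \left(\left(k^{2} + k^{2}\right) - 5\right)\right) = - 8 \left(k + \left(2 k^{2} - 5\right)\right) = - 8 \left(k + \left(-5 + 2 k^{2}\right)\right) = - 8 \left(-5 + k + 2 k^{2}\right) = 40 - 16 k^{2} - 8 k$)
$x{\left(11 \right)} + F \frac{45}{89} = \left(40 - 16 \cdot 11^{2} - 88\right) + 69 \cdot \frac{45}{89} = \left(40 - 1936 - 88\right) + 69 \cdot 45 \cdot \frac{1}{89} = \left(40 - 1936 - 88\right) + 69 \cdot \frac{45}{89} = -1984 + \frac{3105}{89} = - \frac{173471}{89}$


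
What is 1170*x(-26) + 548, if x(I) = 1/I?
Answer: 503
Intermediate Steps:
1170*x(-26) + 548 = 1170/(-26) + 548 = 1170*(-1/26) + 548 = -45 + 548 = 503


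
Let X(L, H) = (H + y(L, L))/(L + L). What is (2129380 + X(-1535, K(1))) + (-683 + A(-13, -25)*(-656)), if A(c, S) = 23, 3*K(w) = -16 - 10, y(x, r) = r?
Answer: 19466343521/9210 ≈ 2.1136e+6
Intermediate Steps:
K(w) = -26/3 (K(w) = (-16 - 10)/3 = (⅓)*(-26) = -26/3)
X(L, H) = (H + L)/(2*L) (X(L, H) = (H + L)/(L + L) = (H + L)/((2*L)) = (H + L)*(1/(2*L)) = (H + L)/(2*L))
(2129380 + X(-1535, K(1))) + (-683 + A(-13, -25)*(-656)) = (2129380 + (½)*(-26/3 - 1535)/(-1535)) + (-683 + 23*(-656)) = (2129380 + (½)*(-1/1535)*(-4631/3)) + (-683 - 15088) = (2129380 + 4631/9210) - 15771 = 19611594431/9210 - 15771 = 19466343521/9210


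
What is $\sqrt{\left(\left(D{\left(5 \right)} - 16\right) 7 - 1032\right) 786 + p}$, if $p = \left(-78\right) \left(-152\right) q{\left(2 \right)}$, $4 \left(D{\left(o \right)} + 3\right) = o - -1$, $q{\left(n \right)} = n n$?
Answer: $3 i \sqrt{95557} \approx 927.37 i$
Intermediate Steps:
$q{\left(n \right)} = n^{2}$
$D{\left(o \right)} = - \frac{11}{4} + \frac{o}{4}$ ($D{\left(o \right)} = -3 + \frac{o - -1}{4} = -3 + \frac{o + 1}{4} = -3 + \frac{1 + o}{4} = -3 + \left(\frac{1}{4} + \frac{o}{4}\right) = - \frac{11}{4} + \frac{o}{4}$)
$p = 47424$ ($p = \left(-78\right) \left(-152\right) 2^{2} = 11856 \cdot 4 = 47424$)
$\sqrt{\left(\left(D{\left(5 \right)} - 16\right) 7 - 1032\right) 786 + p} = \sqrt{\left(\left(\left(- \frac{11}{4} + \frac{1}{4} \cdot 5\right) - 16\right) 7 - 1032\right) 786 + 47424} = \sqrt{\left(\left(\left(- \frac{11}{4} + \frac{5}{4}\right) - 16\right) 7 - 1032\right) 786 + 47424} = \sqrt{\left(\left(- \frac{3}{2} - 16\right) 7 - 1032\right) 786 + 47424} = \sqrt{\left(\left(- \frac{35}{2}\right) 7 - 1032\right) 786 + 47424} = \sqrt{\left(- \frac{245}{2} - 1032\right) 786 + 47424} = \sqrt{\left(- \frac{2309}{2}\right) 786 + 47424} = \sqrt{-907437 + 47424} = \sqrt{-860013} = 3 i \sqrt{95557}$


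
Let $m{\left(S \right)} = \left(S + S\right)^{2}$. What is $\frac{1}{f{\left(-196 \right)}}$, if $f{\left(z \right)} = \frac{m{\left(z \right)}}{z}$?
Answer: $- \frac{1}{784} \approx -0.0012755$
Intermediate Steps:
$m{\left(S \right)} = 4 S^{2}$ ($m{\left(S \right)} = \left(2 S\right)^{2} = 4 S^{2}$)
$f{\left(z \right)} = 4 z$ ($f{\left(z \right)} = \frac{4 z^{2}}{z} = 4 z$)
$\frac{1}{f{\left(-196 \right)}} = \frac{1}{4 \left(-196\right)} = \frac{1}{-784} = - \frac{1}{784}$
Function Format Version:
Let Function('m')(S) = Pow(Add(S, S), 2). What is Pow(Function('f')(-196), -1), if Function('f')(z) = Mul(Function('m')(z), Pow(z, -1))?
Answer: Rational(-1, 784) ≈ -0.0012755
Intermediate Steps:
Function('m')(S) = Mul(4, Pow(S, 2)) (Function('m')(S) = Pow(Mul(2, S), 2) = Mul(4, Pow(S, 2)))
Function('f')(z) = Mul(4, z) (Function('f')(z) = Mul(Mul(4, Pow(z, 2)), Pow(z, -1)) = Mul(4, z))
Pow(Function('f')(-196), -1) = Pow(Mul(4, -196), -1) = Pow(-784, -1) = Rational(-1, 784)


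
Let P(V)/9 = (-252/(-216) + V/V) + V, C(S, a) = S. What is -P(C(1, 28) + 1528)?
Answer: -27561/2 ≈ -13781.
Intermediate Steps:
P(V) = 39/2 + 9*V (P(V) = 9*((-252/(-216) + V/V) + V) = 9*((-252*(-1/216) + 1) + V) = 9*((7/6 + 1) + V) = 9*(13/6 + V) = 39/2 + 9*V)
-P(C(1, 28) + 1528) = -(39/2 + 9*(1 + 1528)) = -(39/2 + 9*1529) = -(39/2 + 13761) = -1*27561/2 = -27561/2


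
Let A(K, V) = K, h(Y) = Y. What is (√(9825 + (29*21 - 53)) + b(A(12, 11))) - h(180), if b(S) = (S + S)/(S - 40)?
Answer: -1266/7 + √10381 ≈ -78.970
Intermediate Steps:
b(S) = 2*S/(-40 + S) (b(S) = (2*S)/(-40 + S) = 2*S/(-40 + S))
(√(9825 + (29*21 - 53)) + b(A(12, 11))) - h(180) = (√(9825 + (29*21 - 53)) + 2*12/(-40 + 12)) - 1*180 = (√(9825 + (609 - 53)) + 2*12/(-28)) - 180 = (√(9825 + 556) + 2*12*(-1/28)) - 180 = (√10381 - 6/7) - 180 = (-6/7 + √10381) - 180 = -1266/7 + √10381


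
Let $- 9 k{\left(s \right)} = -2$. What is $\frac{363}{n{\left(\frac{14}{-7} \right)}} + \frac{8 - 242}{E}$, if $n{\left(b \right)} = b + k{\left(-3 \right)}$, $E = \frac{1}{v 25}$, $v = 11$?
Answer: $- \frac{1032867}{16} \approx -64554.0$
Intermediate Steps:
$k{\left(s \right)} = \frac{2}{9}$ ($k{\left(s \right)} = \left(- \frac{1}{9}\right) \left(-2\right) = \frac{2}{9}$)
$E = \frac{1}{275}$ ($E = \frac{1}{11 \cdot 25} = \frac{1}{275} \approx 0.0036364$)
$n{\left(b \right)} = \frac{2}{9} + b$ ($n{\left(b \right)} = b + \frac{2}{9} = \frac{2}{9} + b$)
$\frac{363}{n{\left(\frac{14}{-7} \right)}} + \frac{8 - 242}{E} = \frac{363}{\frac{2}{9} + \frac{14}{-7}} + \left(8 - 242\right) \frac{1}{\frac{1}{275}} = \frac{363}{\frac{2}{9} + 14 \left(- \frac{1}{7}\right)} - 64350 = \frac{363}{\frac{2}{9} - 2} - 64350 = \frac{363}{- \frac{16}{9}} - 64350 = 363 \left(- \frac{9}{16}\right) - 64350 = - \frac{3267}{16} - 64350 = - \frac{1032867}{16}$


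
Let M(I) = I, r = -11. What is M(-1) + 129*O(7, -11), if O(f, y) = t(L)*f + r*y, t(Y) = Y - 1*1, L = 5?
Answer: 19220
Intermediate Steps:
t(Y) = -1 + Y (t(Y) = Y - 1 = -1 + Y)
O(f, y) = -11*y + 4*f (O(f, y) = (-1 + 5)*f - 11*y = 4*f - 11*y = -11*y + 4*f)
M(-1) + 129*O(7, -11) = -1 + 129*(-11*(-11) + 4*7) = -1 + 129*(121 + 28) = -1 + 129*149 = -1 + 19221 = 19220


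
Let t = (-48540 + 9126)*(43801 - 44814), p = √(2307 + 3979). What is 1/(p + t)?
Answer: 19963191/797057989801819 - √6286/1594115979603638 ≈ 2.5046e-8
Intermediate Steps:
p = √6286 ≈ 79.284
t = 39926382 (t = -39414*(-1013) = 39926382)
1/(p + t) = 1/(√6286 + 39926382) = 1/(39926382 + √6286)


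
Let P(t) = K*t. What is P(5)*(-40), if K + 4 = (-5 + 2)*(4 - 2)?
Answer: 2000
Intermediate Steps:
K = -10 (K = -4 + (-5 + 2)*(4 - 2) = -4 - 3*2 = -4 - 6 = -10)
P(t) = -10*t
P(5)*(-40) = -10*5*(-40) = -50*(-40) = 2000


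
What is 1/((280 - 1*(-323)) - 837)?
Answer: -1/234 ≈ -0.0042735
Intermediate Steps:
1/((280 - 1*(-323)) - 837) = 1/((280 + 323) - 837) = 1/(603 - 837) = 1/(-234) = -1/234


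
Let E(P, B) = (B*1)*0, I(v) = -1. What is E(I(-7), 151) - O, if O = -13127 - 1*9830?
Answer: 22957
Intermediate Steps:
E(P, B) = 0 (E(P, B) = B*0 = 0)
O = -22957 (O = -13127 - 9830 = -22957)
E(I(-7), 151) - O = 0 - 1*(-22957) = 0 + 22957 = 22957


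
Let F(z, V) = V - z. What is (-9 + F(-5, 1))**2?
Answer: 9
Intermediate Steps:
(-9 + F(-5, 1))**2 = (-9 + (1 - 1*(-5)))**2 = (-9 + (1 + 5))**2 = (-9 + 6)**2 = (-3)**2 = 9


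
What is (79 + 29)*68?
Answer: 7344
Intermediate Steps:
(79 + 29)*68 = 108*68 = 7344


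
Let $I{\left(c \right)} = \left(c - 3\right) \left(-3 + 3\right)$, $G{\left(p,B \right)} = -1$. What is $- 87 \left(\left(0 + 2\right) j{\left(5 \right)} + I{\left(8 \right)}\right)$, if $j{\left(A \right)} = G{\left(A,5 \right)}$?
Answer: $174$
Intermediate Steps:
$j{\left(A \right)} = -1$
$I{\left(c \right)} = 0$ ($I{\left(c \right)} = \left(-3 + c\right) 0 = 0$)
$- 87 \left(\left(0 + 2\right) j{\left(5 \right)} + I{\left(8 \right)}\right) = - 87 \left(\left(0 + 2\right) \left(-1\right) + 0\right) = - 87 \left(2 \left(-1\right) + 0\right) = - 87 \left(-2 + 0\right) = \left(-87\right) \left(-2\right) = 174$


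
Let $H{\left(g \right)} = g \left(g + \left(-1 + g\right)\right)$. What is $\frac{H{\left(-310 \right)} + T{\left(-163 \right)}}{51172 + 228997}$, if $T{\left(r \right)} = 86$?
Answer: $\frac{192596}{280169} \approx 0.68743$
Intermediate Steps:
$H{\left(g \right)} = g \left(-1 + 2 g\right)$
$\frac{H{\left(-310 \right)} + T{\left(-163 \right)}}{51172 + 228997} = \frac{- 310 \left(-1 + 2 \left(-310\right)\right) + 86}{51172 + 228997} = \frac{- 310 \left(-1 - 620\right) + 86}{280169} = \left(\left(-310\right) \left(-621\right) + 86\right) \frac{1}{280169} = \left(192510 + 86\right) \frac{1}{280169} = 192596 \cdot \frac{1}{280169} = \frac{192596}{280169}$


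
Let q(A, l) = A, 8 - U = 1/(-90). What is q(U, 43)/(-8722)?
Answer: -103/112140 ≈ -0.00091849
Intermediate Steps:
U = 721/90 (U = 8 - 1/(-90) = 8 - 1*(-1/90) = 8 + 1/90 = 721/90 ≈ 8.0111)
q(U, 43)/(-8722) = (721/90)/(-8722) = (721/90)*(-1/8722) = -103/112140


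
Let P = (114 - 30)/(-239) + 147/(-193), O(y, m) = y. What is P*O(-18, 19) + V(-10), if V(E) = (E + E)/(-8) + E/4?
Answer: 924210/46127 ≈ 20.036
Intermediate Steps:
V(E) = 0 (V(E) = (2*E)*(-⅛) + E*(¼) = -E/4 + E/4 = 0)
P = -51345/46127 (P = 84*(-1/239) + 147*(-1/193) = -84/239 - 147/193 = -51345/46127 ≈ -1.1131)
P*O(-18, 19) + V(-10) = -51345/46127*(-18) + 0 = 924210/46127 + 0 = 924210/46127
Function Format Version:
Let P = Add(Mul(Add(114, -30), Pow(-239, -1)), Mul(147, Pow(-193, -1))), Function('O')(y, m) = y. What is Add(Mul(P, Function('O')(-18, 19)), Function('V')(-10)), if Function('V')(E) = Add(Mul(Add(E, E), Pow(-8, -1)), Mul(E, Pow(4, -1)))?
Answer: Rational(924210, 46127) ≈ 20.036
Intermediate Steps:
Function('V')(E) = 0 (Function('V')(E) = Add(Mul(Mul(2, E), Rational(-1, 8)), Mul(E, Rational(1, 4))) = Add(Mul(Rational(-1, 4), E), Mul(Rational(1, 4), E)) = 0)
P = Rational(-51345, 46127) (P = Add(Mul(84, Rational(-1, 239)), Mul(147, Rational(-1, 193))) = Add(Rational(-84, 239), Rational(-147, 193)) = Rational(-51345, 46127) ≈ -1.1131)
Add(Mul(P, Function('O')(-18, 19)), Function('V')(-10)) = Add(Mul(Rational(-51345, 46127), -18), 0) = Add(Rational(924210, 46127), 0) = Rational(924210, 46127)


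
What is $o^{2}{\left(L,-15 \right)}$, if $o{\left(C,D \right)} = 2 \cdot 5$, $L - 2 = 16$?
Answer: $100$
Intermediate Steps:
$L = 18$ ($L = 2 + 16 = 18$)
$o{\left(C,D \right)} = 10$
$o^{2}{\left(L,-15 \right)} = 10^{2} = 100$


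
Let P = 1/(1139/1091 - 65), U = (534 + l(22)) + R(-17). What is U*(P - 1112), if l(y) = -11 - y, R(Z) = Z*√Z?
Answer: -38873593503/69776 + 1319064051*I*√17/69776 ≈ -5.5712e+5 + 77944.0*I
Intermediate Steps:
R(Z) = Z^(3/2)
U = 501 - 17*I*√17 (U = (534 + (-11 - 1*22)) + (-17)^(3/2) = (534 + (-11 - 22)) - 17*I*√17 = (534 - 33) - 17*I*√17 = 501 - 17*I*√17 ≈ 501.0 - 70.093*I)
P = -1091/69776 (P = 1/(1139*(1/1091) - 65) = 1/(1139/1091 - 65) = 1/(-69776/1091) = -1091/69776 ≈ -0.015636)
U*(P - 1112) = (501 - 17*I*√17)*(-1091/69776 - 1112) = (501 - 17*I*√17)*(-77592003/69776) = -38873593503/69776 + 1319064051*I*√17/69776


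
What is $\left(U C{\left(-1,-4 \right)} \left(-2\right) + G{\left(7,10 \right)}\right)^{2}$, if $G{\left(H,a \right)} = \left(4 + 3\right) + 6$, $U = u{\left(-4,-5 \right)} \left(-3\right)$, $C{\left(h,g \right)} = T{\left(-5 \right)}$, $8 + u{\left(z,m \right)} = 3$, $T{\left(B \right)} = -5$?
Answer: $26569$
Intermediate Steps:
$u{\left(z,m \right)} = -5$ ($u{\left(z,m \right)} = -8 + 3 = -5$)
$C{\left(h,g \right)} = -5$
$U = 15$ ($U = \left(-5\right) \left(-3\right) = 15$)
$G{\left(H,a \right)} = 13$ ($G{\left(H,a \right)} = 7 + 6 = 13$)
$\left(U C{\left(-1,-4 \right)} \left(-2\right) + G{\left(7,10 \right)}\right)^{2} = \left(15 \left(-5\right) \left(-2\right) + 13\right)^{2} = \left(\left(-75\right) \left(-2\right) + 13\right)^{2} = \left(150 + 13\right)^{2} = 163^{2} = 26569$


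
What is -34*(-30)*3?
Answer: 3060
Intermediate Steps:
-34*(-30)*3 = 1020*3 = 3060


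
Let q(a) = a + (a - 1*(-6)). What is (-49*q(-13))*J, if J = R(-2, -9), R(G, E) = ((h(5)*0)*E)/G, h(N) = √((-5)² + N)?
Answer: 0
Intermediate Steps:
h(N) = √(25 + N)
q(a) = 6 + 2*a (q(a) = a + (a + 6) = a + (6 + a) = 6 + 2*a)
R(G, E) = 0 (R(G, E) = ((√(25 + 5)*0)*E)/G = ((√30*0)*E)/G = (0*E)/G = 0/G = 0)
J = 0
(-49*q(-13))*J = -49*(6 + 2*(-13))*0 = -49*(6 - 26)*0 = -49*(-20)*0 = 980*0 = 0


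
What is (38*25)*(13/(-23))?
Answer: -12350/23 ≈ -536.96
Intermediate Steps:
(38*25)*(13/(-23)) = 950*(13*(-1/23)) = 950*(-13/23) = -12350/23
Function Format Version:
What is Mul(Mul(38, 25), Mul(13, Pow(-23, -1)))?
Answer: Rational(-12350, 23) ≈ -536.96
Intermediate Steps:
Mul(Mul(38, 25), Mul(13, Pow(-23, -1))) = Mul(950, Mul(13, Rational(-1, 23))) = Mul(950, Rational(-13, 23)) = Rational(-12350, 23)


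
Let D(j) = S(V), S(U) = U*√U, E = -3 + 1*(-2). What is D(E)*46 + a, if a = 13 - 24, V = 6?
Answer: -11 + 276*√6 ≈ 665.06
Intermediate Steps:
E = -5 (E = -3 - 2 = -5)
S(U) = U^(3/2)
D(j) = 6*√6 (D(j) = 6^(3/2) = 6*√6)
a = -11
D(E)*46 + a = (6*√6)*46 - 11 = 276*√6 - 11 = -11 + 276*√6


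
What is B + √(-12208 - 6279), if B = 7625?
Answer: 7625 + I*√18487 ≈ 7625.0 + 135.97*I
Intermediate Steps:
B + √(-12208 - 6279) = 7625 + √(-12208 - 6279) = 7625 + √(-18487) = 7625 + I*√18487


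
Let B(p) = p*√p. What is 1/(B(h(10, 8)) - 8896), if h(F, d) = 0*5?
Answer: -1/8896 ≈ -0.00011241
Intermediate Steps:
h(F, d) = 0
B(p) = p^(3/2)
1/(B(h(10, 8)) - 8896) = 1/(0^(3/2) - 8896) = 1/(0 - 8896) = 1/(-8896) = -1/8896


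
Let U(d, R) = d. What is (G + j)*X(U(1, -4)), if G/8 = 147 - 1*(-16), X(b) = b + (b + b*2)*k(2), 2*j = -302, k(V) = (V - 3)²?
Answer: 4612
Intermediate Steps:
k(V) = (-3 + V)²
j = -151 (j = (½)*(-302) = -151)
X(b) = 4*b (X(b) = b + (b + b*2)*(-3 + 2)² = b + (b + 2*b)*(-1)² = b + (3*b)*1 = b + 3*b = 4*b)
G = 1304 (G = 8*(147 - 1*(-16)) = 8*(147 + 16) = 8*163 = 1304)
(G + j)*X(U(1, -4)) = (1304 - 151)*(4*1) = 1153*4 = 4612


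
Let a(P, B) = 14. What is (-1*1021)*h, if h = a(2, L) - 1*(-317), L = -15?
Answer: -337951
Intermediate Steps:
h = 331 (h = 14 - 1*(-317) = 14 + 317 = 331)
(-1*1021)*h = -1*1021*331 = -1021*331 = -337951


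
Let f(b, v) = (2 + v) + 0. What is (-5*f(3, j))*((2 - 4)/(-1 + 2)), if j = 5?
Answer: 70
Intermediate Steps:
f(b, v) = 2 + v
(-5*f(3, j))*((2 - 4)/(-1 + 2)) = (-5*(2 + 5))*((2 - 4)/(-1 + 2)) = (-5*7)*(-2/1) = -(-70) = -35*(-2) = 70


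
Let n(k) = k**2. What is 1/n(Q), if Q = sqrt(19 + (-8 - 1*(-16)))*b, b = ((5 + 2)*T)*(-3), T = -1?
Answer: 1/11907 ≈ 8.3984e-5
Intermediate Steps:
b = 21 (b = ((5 + 2)*(-1))*(-3) = (7*(-1))*(-3) = -7*(-3) = 21)
Q = 63*sqrt(3) (Q = sqrt(19 + (-8 - 1*(-16)))*21 = sqrt(19 + (-8 + 16))*21 = sqrt(19 + 8)*21 = sqrt(27)*21 = (3*sqrt(3))*21 = 63*sqrt(3) ≈ 109.12)
1/n(Q) = 1/((63*sqrt(3))**2) = 1/11907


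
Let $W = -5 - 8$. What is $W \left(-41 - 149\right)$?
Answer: $2470$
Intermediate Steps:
$W = -13$
$W \left(-41 - 149\right) = - 13 \left(-41 - 149\right) = \left(-13\right) \left(-190\right) = 2470$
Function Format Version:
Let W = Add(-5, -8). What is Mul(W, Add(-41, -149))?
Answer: 2470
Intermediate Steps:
W = -13
Mul(W, Add(-41, -149)) = Mul(-13, Add(-41, -149)) = Mul(-13, -190) = 2470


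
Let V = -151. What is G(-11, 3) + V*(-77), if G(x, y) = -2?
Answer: 11625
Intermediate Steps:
G(-11, 3) + V*(-77) = -2 - 151*(-77) = -2 + 11627 = 11625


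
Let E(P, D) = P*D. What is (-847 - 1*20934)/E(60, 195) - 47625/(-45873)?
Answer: -16368419/19878300 ≈ -0.82343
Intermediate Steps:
E(P, D) = D*P
(-847 - 1*20934)/E(60, 195) - 47625/(-45873) = (-847 - 1*20934)/((195*60)) - 47625/(-45873) = (-847 - 20934)/11700 - 47625*(-1/45873) = -21781*1/11700 + 15875/15291 = -21781/11700 + 15875/15291 = -16368419/19878300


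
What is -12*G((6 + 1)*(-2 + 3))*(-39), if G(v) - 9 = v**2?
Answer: 27144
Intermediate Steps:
G(v) = 9 + v**2
-12*G((6 + 1)*(-2 + 3))*(-39) = -12*(9 + ((6 + 1)*(-2 + 3))**2)*(-39) = -12*(9 + (7*1)**2)*(-39) = -12*(9 + 7**2)*(-39) = -12*(9 + 49)*(-39) = -12*58*(-39) = -696*(-39) = 27144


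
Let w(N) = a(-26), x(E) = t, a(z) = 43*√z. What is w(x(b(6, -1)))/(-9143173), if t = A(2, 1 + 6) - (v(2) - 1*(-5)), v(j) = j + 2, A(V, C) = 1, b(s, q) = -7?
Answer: -43*I*√26/9143173 ≈ -2.3981e-5*I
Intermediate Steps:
v(j) = 2 + j
t = -8 (t = 1 - ((2 + 2) - 1*(-5)) = 1 - (4 + 5) = 1 - 1*9 = 1 - 9 = -8)
x(E) = -8
w(N) = 43*I*√26 (w(N) = 43*√(-26) = 43*(I*√26) = 43*I*√26)
w(x(b(6, -1)))/(-9143173) = (43*I*√26)/(-9143173) = (43*I*√26)*(-1/9143173) = -43*I*√26/9143173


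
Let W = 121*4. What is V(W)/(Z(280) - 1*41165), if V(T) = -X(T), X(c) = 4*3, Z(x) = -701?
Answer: 6/20933 ≈ 0.00028663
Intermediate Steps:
X(c) = 12
W = 484
V(T) = -12 (V(T) = -1*12 = -12)
V(W)/(Z(280) - 1*41165) = -12/(-701 - 1*41165) = -12/(-701 - 41165) = -12/(-41866) = -12*(-1/41866) = 6/20933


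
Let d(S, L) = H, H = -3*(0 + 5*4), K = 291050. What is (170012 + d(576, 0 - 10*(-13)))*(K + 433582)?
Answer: 123152657664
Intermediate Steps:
H = -60 (H = -3*(0 + 20) = -3*20 = -60)
d(S, L) = -60
(170012 + d(576, 0 - 10*(-13)))*(K + 433582) = (170012 - 60)*(291050 + 433582) = 169952*724632 = 123152657664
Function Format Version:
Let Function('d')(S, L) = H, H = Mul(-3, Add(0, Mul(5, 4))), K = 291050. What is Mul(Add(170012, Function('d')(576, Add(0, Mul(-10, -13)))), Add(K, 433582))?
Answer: 123152657664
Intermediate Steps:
H = -60 (H = Mul(-3, Add(0, 20)) = Mul(-3, 20) = -60)
Function('d')(S, L) = -60
Mul(Add(170012, Function('d')(576, Add(0, Mul(-10, -13)))), Add(K, 433582)) = Mul(Add(170012, -60), Add(291050, 433582)) = Mul(169952, 724632) = 123152657664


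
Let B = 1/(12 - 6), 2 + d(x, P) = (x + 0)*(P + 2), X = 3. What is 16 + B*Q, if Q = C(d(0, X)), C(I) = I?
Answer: 47/3 ≈ 15.667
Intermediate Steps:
d(x, P) = -2 + x*(2 + P) (d(x, P) = -2 + (x + 0)*(P + 2) = -2 + x*(2 + P))
B = ⅙ (B = 1/6 = ⅙ ≈ 0.16667)
Q = -2 (Q = -2 + 2*0 + 3*0 = -2 + 0 + 0 = -2)
16 + B*Q = 16 + (⅙)*(-2) = 16 - ⅓ = 47/3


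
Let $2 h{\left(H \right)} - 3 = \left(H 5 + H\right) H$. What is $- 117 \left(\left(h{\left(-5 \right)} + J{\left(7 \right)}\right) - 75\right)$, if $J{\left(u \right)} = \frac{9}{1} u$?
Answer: $- \frac{15093}{2} \approx -7546.5$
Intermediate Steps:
$J{\left(u \right)} = 9 u$ ($J{\left(u \right)} = 9 \cdot 1 u = 9 u$)
$h{\left(H \right)} = \frac{3}{2} + 3 H^{2}$ ($h{\left(H \right)} = \frac{3}{2} + \frac{\left(H 5 + H\right) H}{2} = \frac{3}{2} + \frac{\left(5 H + H\right) H}{2} = \frac{3}{2} + \frac{6 H H}{2} = \frac{3}{2} + \frac{6 H^{2}}{2} = \frac{3}{2} + 3 H^{2}$)
$- 117 \left(\left(h{\left(-5 \right)} + J{\left(7 \right)}\right) - 75\right) = - 117 \left(\left(\left(\frac{3}{2} + 3 \left(-5\right)^{2}\right) + 9 \cdot 7\right) - 75\right) = - 117 \left(\left(\left(\frac{3}{2} + 3 \cdot 25\right) + 63\right) - 75\right) = - 117 \left(\left(\left(\frac{3}{2} + 75\right) + 63\right) - 75\right) = - 117 \left(\left(\frac{153}{2} + 63\right) - 75\right) = - 117 \left(\frac{279}{2} - 75\right) = \left(-117\right) \frac{129}{2} = - \frac{15093}{2}$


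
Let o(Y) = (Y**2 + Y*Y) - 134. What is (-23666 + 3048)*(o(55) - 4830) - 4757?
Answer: -22395905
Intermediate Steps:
o(Y) = -134 + 2*Y**2 (o(Y) = (Y**2 + Y**2) - 134 = 2*Y**2 - 134 = -134 + 2*Y**2)
(-23666 + 3048)*(o(55) - 4830) - 4757 = (-23666 + 3048)*((-134 + 2*55**2) - 4830) - 4757 = -20618*((-134 + 2*3025) - 4830) - 4757 = -20618*((-134 + 6050) - 4830) - 4757 = -20618*(5916 - 4830) - 4757 = -20618*1086 - 4757 = -22391148 - 4757 = -22395905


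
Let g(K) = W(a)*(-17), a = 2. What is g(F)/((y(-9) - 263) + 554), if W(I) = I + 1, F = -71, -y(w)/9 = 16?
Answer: -17/49 ≈ -0.34694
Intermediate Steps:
y(w) = -144 (y(w) = -9*16 = -144)
W(I) = 1 + I
g(K) = -51 (g(K) = (1 + 2)*(-17) = 3*(-17) = -51)
g(F)/((y(-9) - 263) + 554) = -51/((-144 - 263) + 554) = -51/(-407 + 554) = -51/147 = (1/147)*(-51) = -17/49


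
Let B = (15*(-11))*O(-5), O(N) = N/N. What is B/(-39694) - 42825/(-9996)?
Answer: 283590815/66130204 ≈ 4.2884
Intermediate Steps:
O(N) = 1
B = -165 (B = (15*(-11))*1 = -165*1 = -165)
B/(-39694) - 42825/(-9996) = -165/(-39694) - 42825/(-9996) = -165*(-1/39694) - 42825*(-1/9996) = 165/39694 + 14275/3332 = 283590815/66130204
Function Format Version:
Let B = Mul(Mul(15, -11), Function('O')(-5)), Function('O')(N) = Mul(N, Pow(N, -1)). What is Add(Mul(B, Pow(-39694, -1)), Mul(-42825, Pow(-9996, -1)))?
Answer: Rational(283590815, 66130204) ≈ 4.2884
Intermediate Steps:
Function('O')(N) = 1
B = -165 (B = Mul(Mul(15, -11), 1) = Mul(-165, 1) = -165)
Add(Mul(B, Pow(-39694, -1)), Mul(-42825, Pow(-9996, -1))) = Add(Mul(-165, Pow(-39694, -1)), Mul(-42825, Pow(-9996, -1))) = Add(Mul(-165, Rational(-1, 39694)), Mul(-42825, Rational(-1, 9996))) = Add(Rational(165, 39694), Rational(14275, 3332)) = Rational(283590815, 66130204)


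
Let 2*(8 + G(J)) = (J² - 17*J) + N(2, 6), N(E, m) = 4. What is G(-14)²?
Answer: 44521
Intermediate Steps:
G(J) = -6 + J²/2 - 17*J/2 (G(J) = -8 + ((J² - 17*J) + 4)/2 = -8 + (4 + J² - 17*J)/2 = -8 + (2 + J²/2 - 17*J/2) = -6 + J²/2 - 17*J/2)
G(-14)² = (-6 + (½)*(-14)² - 17/2*(-14))² = (-6 + (½)*196 + 119)² = (-6 + 98 + 119)² = 211² = 44521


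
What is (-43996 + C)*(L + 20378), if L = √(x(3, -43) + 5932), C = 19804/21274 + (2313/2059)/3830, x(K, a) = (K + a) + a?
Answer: -37601904606629482491/41941531445 - 3690441123430119*√5849/83883062890 ≈ -8.9990e+8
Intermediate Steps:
x(K, a) = K + 2*a
C = 78111478321/83883062890 (C = 19804*(1/21274) + (2313*(1/2059))*(1/3830) = 9902/10637 + (2313/2059)*(1/3830) = 9902/10637 + 2313/7885970 = 78111478321/83883062890 ≈ 0.93120)
L = √5849 (L = √((3 + 2*(-43)) + 5932) = √((3 - 86) + 5932) = √(-83 + 5932) = √5849 ≈ 76.479)
(-43996 + C)*(L + 20378) = (-43996 + 78111478321/83883062890)*(√5849 + 20378) = -3690441123430119*(20378 + √5849)/83883062890 = -37601904606629482491/41941531445 - 3690441123430119*√5849/83883062890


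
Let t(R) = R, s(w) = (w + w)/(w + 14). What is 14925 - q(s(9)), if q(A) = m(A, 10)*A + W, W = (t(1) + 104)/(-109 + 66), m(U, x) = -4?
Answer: 14766336/989 ≈ 14931.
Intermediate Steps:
s(w) = 2*w/(14 + w) (s(w) = (2*w)/(14 + w) = 2*w/(14 + w))
W = -105/43 (W = (1 + 104)/(-109 + 66) = 105/(-43) = 105*(-1/43) = -105/43 ≈ -2.4419)
q(A) = -105/43 - 4*A (q(A) = -4*A - 105/43 = -105/43 - 4*A)
14925 - q(s(9)) = 14925 - (-105/43 - 8*9/(14 + 9)) = 14925 - (-105/43 - 8*9/23) = 14925 - (-105/43 - 4*18/23) = 14925 - (-105/43 - 72/23) = 14925 - 1*(-5511/989) = 14925 + 5511/989 = 14766336/989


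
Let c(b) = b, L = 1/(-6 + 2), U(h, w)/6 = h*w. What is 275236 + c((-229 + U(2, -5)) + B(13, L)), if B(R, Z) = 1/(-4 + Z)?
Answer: 4674095/17 ≈ 2.7495e+5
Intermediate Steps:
U(h, w) = 6*h*w (U(h, w) = 6*(h*w) = 6*h*w)
L = -1/4 (L = 1/(-4) = -1/4 ≈ -0.25000)
275236 + c((-229 + U(2, -5)) + B(13, L)) = 275236 + ((-229 + 6*2*(-5)) + 1/(-4 - 1/4)) = 275236 + ((-229 - 60) + 1/(-17/4)) = 275236 + (-289 - 4/17) = 275236 - 4917/17 = 4674095/17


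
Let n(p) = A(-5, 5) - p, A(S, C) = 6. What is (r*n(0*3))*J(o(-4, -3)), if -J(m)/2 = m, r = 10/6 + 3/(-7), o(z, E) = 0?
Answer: 0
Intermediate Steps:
n(p) = 6 - p
r = 26/21 (r = 10*(⅙) + 3*(-⅐) = 5/3 - 3/7 = 26/21 ≈ 1.2381)
J(m) = -2*m
(r*n(0*3))*J(o(-4, -3)) = (26*(6 - 0*3)/21)*(-2*0) = (26*(6 - 1*0)/21)*0 = (26*(6 + 0)/21)*0 = ((26/21)*6)*0 = (52/7)*0 = 0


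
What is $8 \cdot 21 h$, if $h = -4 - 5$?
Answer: $-1512$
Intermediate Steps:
$h = -9$ ($h = -4 - 5 = -9$)
$8 \cdot 21 h = 8 \cdot 21 \left(-9\right) = 168 \left(-9\right) = -1512$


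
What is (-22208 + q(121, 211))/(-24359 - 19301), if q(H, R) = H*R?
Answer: -3323/43660 ≈ -0.076111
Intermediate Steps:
(-22208 + q(121, 211))/(-24359 - 19301) = (-22208 + 121*211)/(-24359 - 19301) = (-22208 + 25531)/(-43660) = 3323*(-1/43660) = -3323/43660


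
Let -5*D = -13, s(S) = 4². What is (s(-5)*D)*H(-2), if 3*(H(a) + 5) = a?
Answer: -3536/15 ≈ -235.73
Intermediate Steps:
H(a) = -5 + a/3
s(S) = 16
D = 13/5 (D = -⅕*(-13) = 13/5 ≈ 2.6000)
(s(-5)*D)*H(-2) = (16*(13/5))*(-5 + (⅓)*(-2)) = 208*(-5 - ⅔)/5 = (208/5)*(-17/3) = -3536/15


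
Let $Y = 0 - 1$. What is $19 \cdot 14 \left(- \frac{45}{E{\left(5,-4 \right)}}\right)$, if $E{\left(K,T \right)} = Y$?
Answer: $11970$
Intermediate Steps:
$Y = -1$
$E{\left(K,T \right)} = -1$
$19 \cdot 14 \left(- \frac{45}{E{\left(5,-4 \right)}}\right) = 19 \cdot 14 \left(- \frac{45}{-1}\right) = 266 \left(\left(-45\right) \left(-1\right)\right) = 266 \cdot 45 = 11970$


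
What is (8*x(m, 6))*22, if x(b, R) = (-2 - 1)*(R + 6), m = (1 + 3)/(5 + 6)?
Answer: -6336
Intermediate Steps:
m = 4/11 ≈ 0.36364
x(b, R) = -18 - 3*R (x(b, R) = -3*(6 + R) = -18 - 3*R)
(8*x(m, 6))*22 = (8*(-18 - 3*6))*22 = (8*(-18 - 18))*22 = (8*(-36))*22 = -288*22 = -6336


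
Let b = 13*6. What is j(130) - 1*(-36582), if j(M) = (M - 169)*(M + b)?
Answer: 28470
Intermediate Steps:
b = 78
j(M) = (-169 + M)*(78 + M) (j(M) = (M - 169)*(M + 78) = (-169 + M)*(78 + M))
j(130) - 1*(-36582) = (-13182 + 130**2 - 91*130) - 1*(-36582) = (-13182 + 16900 - 11830) + 36582 = -8112 + 36582 = 28470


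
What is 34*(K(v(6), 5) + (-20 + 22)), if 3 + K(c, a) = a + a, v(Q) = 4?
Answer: 306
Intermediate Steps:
K(c, a) = -3 + 2*a (K(c, a) = -3 + (a + a) = -3 + 2*a)
34*(K(v(6), 5) + (-20 + 22)) = 34*((-3 + 2*5) + (-20 + 22)) = 34*((-3 + 10) + 2) = 34*(7 + 2) = 34*9 = 306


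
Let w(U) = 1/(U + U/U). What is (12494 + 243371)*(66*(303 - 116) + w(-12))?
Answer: 34736488265/11 ≈ 3.1579e+9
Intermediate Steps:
w(U) = 1/(1 + U) (w(U) = 1/(U + 1) = 1/(1 + U))
(12494 + 243371)*(66*(303 - 116) + w(-12)) = (12494 + 243371)*(66*(303 - 116) + 1/(1 - 12)) = 255865*(66*187 + 1/(-11)) = 255865*(12342 - 1/11) = 255865*(135761/11) = 34736488265/11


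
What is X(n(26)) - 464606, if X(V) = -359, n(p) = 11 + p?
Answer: -464965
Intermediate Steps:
X(n(26)) - 464606 = -359 - 464606 = -464965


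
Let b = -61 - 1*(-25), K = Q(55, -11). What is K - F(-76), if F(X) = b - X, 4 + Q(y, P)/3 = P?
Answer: -85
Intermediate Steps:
Q(y, P) = -12 + 3*P
K = -45 (K = -12 + 3*(-11) = -12 - 33 = -45)
b = -36 (b = -61 + 25 = -36)
F(X) = -36 - X
K - F(-76) = -45 - (-36 - 1*(-76)) = -45 - (-36 + 76) = -45 - 1*40 = -45 - 40 = -85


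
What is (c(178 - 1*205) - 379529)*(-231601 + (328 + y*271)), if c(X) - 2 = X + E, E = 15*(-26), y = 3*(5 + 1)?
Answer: 86017421880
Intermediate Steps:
y = 18 (y = 3*6 = 18)
E = -390
c(X) = -388 + X (c(X) = 2 + (X - 390) = 2 + (-390 + X) = -388 + X)
(c(178 - 1*205) - 379529)*(-231601 + (328 + y*271)) = ((-388 + (178 - 1*205)) - 379529)*(-231601 + (328 + 18*271)) = ((-388 + (178 - 205)) - 379529)*(-231601 + (328 + 4878)) = ((-388 - 27) - 379529)*(-231601 + 5206) = (-415 - 379529)*(-226395) = -379944*(-226395) = 86017421880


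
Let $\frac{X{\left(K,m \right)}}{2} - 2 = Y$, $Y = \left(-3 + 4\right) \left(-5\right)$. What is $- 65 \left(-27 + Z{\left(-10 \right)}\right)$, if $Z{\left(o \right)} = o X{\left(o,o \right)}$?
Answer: $-2145$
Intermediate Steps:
$Y = -5$ ($Y = 1 \left(-5\right) = -5$)
$X{\left(K,m \right)} = -6$ ($X{\left(K,m \right)} = 4 + 2 \left(-5\right) = 4 - 10 = -6$)
$Z{\left(o \right)} = - 6 o$ ($Z{\left(o \right)} = o \left(-6\right) = - 6 o$)
$- 65 \left(-27 + Z{\left(-10 \right)}\right) = - 65 \left(-27 - -60\right) = - 65 \left(-27 + 60\right) = \left(-65\right) 33 = -2145$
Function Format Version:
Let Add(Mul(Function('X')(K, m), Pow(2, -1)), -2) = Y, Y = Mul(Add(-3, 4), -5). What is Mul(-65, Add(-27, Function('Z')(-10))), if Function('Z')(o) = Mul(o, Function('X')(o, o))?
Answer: -2145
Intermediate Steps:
Y = -5 (Y = Mul(1, -5) = -5)
Function('X')(K, m) = -6 (Function('X')(K, m) = Add(4, Mul(2, -5)) = Add(4, -10) = -6)
Function('Z')(o) = Mul(-6, o) (Function('Z')(o) = Mul(o, -6) = Mul(-6, o))
Mul(-65, Add(-27, Function('Z')(-10))) = Mul(-65, Add(-27, Mul(-6, -10))) = Mul(-65, Add(-27, 60)) = Mul(-65, 33) = -2145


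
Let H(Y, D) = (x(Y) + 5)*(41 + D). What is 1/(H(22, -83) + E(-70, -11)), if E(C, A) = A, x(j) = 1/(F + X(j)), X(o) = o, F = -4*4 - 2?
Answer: -2/463 ≈ -0.0043197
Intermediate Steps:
F = -18 (F = -16 - 2 = -18)
x(j) = 1/(-18 + j)
H(Y, D) = (5 + 1/(-18 + Y))*(41 + D) (H(Y, D) = (1/(-18 + Y) + 5)*(41 + D) = (5 + 1/(-18 + Y))*(41 + D))
1/(H(22, -83) + E(-70, -11)) = 1/((41 - 83 + 5*(-18 + 22)*(41 - 83))/(-18 + 22) - 11) = 1/((41 - 83 + 5*4*(-42))/4 - 11) = 1/((41 - 83 - 840)/4 - 11) = 1/((¼)*(-882) - 11) = 1/(-441/2 - 11) = 1/(-463/2) = -2/463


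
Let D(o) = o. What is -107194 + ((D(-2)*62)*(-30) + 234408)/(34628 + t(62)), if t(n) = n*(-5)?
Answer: -1839222782/17159 ≈ -1.0719e+5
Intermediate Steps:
t(n) = -5*n
-107194 + ((D(-2)*62)*(-30) + 234408)/(34628 + t(62)) = -107194 + (-2*62*(-30) + 234408)/(34628 - 5*62) = -107194 + (-124*(-30) + 234408)/(34628 - 310) = -107194 + (3720 + 234408)/34318 = -107194 + 238128*(1/34318) = -107194 + 119064/17159 = -1839222782/17159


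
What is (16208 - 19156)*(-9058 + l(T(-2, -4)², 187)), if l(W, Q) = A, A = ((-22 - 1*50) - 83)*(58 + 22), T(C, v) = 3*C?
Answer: 63258184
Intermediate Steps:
A = -12400 (A = ((-22 - 50) - 83)*80 = (-72 - 83)*80 = -155*80 = -12400)
l(W, Q) = -12400
(16208 - 19156)*(-9058 + l(T(-2, -4)², 187)) = (16208 - 19156)*(-9058 - 12400) = -2948*(-21458) = 63258184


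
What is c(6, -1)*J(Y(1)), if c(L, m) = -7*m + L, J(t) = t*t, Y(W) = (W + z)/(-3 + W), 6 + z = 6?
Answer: 13/4 ≈ 3.2500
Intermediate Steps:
z = 0 (z = -6 + 6 = 0)
Y(W) = W/(-3 + W) (Y(W) = (W + 0)/(-3 + W) = W/(-3 + W))
J(t) = t**2
c(L, m) = L - 7*m
c(6, -1)*J(Y(1)) = (6 - 7*(-1))*(1/(-3 + 1))**2 = (6 + 7)*(1/(-2))**2 = 13*(1*(-1/2))**2 = 13*(-1/2)**2 = 13*(1/4) = 13/4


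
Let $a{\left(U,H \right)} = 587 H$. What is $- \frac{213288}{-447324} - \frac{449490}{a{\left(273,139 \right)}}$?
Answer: $- \frac{15305404748}{3041542261} \approx -5.0321$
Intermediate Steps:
$- \frac{213288}{-447324} - \frac{449490}{a{\left(273,139 \right)}} = - \frac{213288}{-447324} - \frac{449490}{587 \cdot 139} = \left(-213288\right) \left(- \frac{1}{447324}\right) - \frac{449490}{81593} = \frac{17774}{37277} - \frac{449490}{81593} = - \frac{15305404748}{3041542261}$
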